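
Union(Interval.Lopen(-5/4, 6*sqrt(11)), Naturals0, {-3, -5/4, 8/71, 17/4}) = Union({-3}, Interval(-5/4, 6*sqrt(11)), Naturals0)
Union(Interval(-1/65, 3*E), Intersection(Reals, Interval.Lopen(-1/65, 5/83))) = Interval(-1/65, 3*E)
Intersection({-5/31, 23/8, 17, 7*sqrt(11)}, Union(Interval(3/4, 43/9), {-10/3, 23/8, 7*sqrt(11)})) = {23/8, 7*sqrt(11)}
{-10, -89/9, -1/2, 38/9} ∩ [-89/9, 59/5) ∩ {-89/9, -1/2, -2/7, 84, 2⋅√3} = {-89/9, -1/2}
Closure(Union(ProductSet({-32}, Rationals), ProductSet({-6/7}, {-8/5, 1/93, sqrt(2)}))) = Union(ProductSet({-32}, Reals), ProductSet({-6/7}, {-8/5, 1/93, sqrt(2)}))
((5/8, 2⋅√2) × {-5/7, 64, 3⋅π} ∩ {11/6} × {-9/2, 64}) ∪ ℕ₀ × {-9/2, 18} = ({11/6} × {64}) ∪ (ℕ₀ × {-9/2, 18})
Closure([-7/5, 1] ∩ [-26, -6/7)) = [-7/5, -6/7]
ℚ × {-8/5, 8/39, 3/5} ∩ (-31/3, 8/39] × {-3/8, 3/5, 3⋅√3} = (ℚ ∩ (-31/3, 8/39]) × {3/5}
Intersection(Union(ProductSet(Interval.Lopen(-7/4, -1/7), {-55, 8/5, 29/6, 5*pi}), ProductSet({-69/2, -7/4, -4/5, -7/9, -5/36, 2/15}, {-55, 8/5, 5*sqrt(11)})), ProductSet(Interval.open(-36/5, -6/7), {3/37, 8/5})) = ProductSet(Interval.Ropen(-7/4, -6/7), {8/5})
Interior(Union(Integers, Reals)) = Reals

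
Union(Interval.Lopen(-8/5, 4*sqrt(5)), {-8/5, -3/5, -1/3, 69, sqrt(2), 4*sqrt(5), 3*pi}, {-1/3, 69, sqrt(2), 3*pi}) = Union({69, 3*pi}, Interval(-8/5, 4*sqrt(5)))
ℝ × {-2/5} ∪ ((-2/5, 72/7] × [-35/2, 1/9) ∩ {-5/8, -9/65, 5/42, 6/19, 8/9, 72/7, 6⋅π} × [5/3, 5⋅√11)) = ℝ × {-2/5}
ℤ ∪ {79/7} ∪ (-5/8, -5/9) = ℤ ∪ (-5/8, -5/9) ∪ {79/7}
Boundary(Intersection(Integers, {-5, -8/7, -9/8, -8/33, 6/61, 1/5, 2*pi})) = {-5}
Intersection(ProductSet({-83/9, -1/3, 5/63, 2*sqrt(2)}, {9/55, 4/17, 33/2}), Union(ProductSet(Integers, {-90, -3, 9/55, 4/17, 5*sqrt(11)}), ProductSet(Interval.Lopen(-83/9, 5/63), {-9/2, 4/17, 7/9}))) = ProductSet({-1/3, 5/63}, {4/17})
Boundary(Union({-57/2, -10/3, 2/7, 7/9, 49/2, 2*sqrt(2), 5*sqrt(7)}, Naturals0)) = Union({-57/2, -10/3, 2/7, 7/9, 49/2, 2*sqrt(2), 5*sqrt(7)}, Naturals0)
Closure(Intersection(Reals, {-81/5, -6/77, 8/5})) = {-81/5, -6/77, 8/5}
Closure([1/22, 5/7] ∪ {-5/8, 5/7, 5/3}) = {-5/8, 5/3} ∪ [1/22, 5/7]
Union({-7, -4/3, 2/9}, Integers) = Union({-4/3, 2/9}, Integers)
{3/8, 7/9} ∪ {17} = {3/8, 7/9, 17}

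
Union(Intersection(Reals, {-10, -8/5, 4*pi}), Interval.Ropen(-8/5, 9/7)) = Union({-10, 4*pi}, Interval.Ropen(-8/5, 9/7))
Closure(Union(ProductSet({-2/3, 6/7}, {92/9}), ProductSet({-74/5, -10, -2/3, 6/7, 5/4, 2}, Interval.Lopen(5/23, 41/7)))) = Union(ProductSet({-2/3, 6/7}, {92/9}), ProductSet({-74/5, -10, -2/3, 6/7, 5/4, 2}, Interval(5/23, 41/7)))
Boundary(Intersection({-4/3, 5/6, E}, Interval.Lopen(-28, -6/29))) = {-4/3}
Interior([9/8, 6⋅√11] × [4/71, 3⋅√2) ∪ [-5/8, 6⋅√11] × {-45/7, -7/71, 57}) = (9/8, 6⋅√11) × (4/71, 3⋅√2)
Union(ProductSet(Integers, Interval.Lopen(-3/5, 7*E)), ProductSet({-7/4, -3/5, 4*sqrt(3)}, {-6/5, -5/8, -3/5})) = Union(ProductSet({-7/4, -3/5, 4*sqrt(3)}, {-6/5, -5/8, -3/5}), ProductSet(Integers, Interval.Lopen(-3/5, 7*E)))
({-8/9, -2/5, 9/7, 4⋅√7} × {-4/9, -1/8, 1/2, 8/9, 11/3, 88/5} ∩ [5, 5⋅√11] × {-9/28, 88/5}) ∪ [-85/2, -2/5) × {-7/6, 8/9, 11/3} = ({4⋅√7} × {88/5}) ∪ ([-85/2, -2/5) × {-7/6, 8/9, 11/3})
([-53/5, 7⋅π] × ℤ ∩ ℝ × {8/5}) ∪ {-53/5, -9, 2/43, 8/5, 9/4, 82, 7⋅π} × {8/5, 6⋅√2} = {-53/5, -9, 2/43, 8/5, 9/4, 82, 7⋅π} × {8/5, 6⋅√2}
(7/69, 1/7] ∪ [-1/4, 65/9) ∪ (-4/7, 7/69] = (-4/7, 65/9)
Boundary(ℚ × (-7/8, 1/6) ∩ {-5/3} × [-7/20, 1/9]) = {-5/3} × [-7/20, 1/9]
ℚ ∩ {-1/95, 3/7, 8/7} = {-1/95, 3/7, 8/7}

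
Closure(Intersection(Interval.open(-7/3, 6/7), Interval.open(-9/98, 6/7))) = Interval(-9/98, 6/7)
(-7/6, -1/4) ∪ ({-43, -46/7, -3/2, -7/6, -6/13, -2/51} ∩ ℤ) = {-43} ∪ (-7/6, -1/4)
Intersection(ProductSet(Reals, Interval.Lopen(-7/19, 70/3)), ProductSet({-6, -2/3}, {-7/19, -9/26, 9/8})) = ProductSet({-6, -2/3}, {-9/26, 9/8})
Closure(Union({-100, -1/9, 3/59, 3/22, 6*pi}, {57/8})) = {-100, -1/9, 3/59, 3/22, 57/8, 6*pi}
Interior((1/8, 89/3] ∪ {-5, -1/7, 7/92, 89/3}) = (1/8, 89/3)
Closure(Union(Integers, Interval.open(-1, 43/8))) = Union(Integers, Interval(-1, 43/8))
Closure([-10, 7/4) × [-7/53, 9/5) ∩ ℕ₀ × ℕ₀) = {0, 1} × {0, 1}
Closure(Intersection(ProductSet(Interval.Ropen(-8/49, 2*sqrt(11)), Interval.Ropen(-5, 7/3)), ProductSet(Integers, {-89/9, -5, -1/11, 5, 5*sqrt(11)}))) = ProductSet(Range(0, 7, 1), {-5, -1/11})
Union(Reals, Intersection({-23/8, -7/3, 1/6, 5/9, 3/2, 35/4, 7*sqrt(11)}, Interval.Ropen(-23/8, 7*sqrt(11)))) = Reals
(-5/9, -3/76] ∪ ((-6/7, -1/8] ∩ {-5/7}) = {-5/7} ∪ (-5/9, -3/76]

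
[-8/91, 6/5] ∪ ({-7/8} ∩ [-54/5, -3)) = [-8/91, 6/5]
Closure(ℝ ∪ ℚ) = ℝ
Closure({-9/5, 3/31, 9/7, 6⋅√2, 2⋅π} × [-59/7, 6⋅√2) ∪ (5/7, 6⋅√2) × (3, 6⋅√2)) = ({5/7, 6⋅√2} × [3, 6⋅√2]) ∪ ([5/7, 6⋅√2] × {3, 6⋅√2}) ∪ ((5/7, 6⋅√2) × (3, 6⋅√2)) ∪ ({-9/5, 3/31, 9/7, 6⋅√2, 2⋅π} × [-59/7, 6⋅√2])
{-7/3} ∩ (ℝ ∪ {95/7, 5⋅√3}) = {-7/3}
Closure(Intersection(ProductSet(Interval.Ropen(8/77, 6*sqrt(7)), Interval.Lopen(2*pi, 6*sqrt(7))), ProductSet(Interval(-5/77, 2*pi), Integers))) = ProductSet(Interval(8/77, 2*pi), Range(7, 16, 1))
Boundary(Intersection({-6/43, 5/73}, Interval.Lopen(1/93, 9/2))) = {5/73}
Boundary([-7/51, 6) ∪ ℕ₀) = {-7/51} ∪ (ℕ₀ \ (-7/51, 6))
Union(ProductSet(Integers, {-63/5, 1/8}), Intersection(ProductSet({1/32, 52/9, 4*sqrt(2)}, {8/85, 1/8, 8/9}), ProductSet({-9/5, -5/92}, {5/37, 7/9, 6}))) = ProductSet(Integers, {-63/5, 1/8})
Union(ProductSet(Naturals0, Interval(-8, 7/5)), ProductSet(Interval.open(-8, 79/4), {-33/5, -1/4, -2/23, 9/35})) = Union(ProductSet(Interval.open(-8, 79/4), {-33/5, -1/4, -2/23, 9/35}), ProductSet(Naturals0, Interval(-8, 7/5)))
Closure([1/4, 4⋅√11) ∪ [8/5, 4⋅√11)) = [1/4, 4⋅√11]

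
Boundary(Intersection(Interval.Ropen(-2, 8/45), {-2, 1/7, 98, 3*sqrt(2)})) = {-2, 1/7}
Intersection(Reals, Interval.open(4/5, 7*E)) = Interval.open(4/5, 7*E)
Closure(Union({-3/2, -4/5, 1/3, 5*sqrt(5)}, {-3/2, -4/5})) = {-3/2, -4/5, 1/3, 5*sqrt(5)}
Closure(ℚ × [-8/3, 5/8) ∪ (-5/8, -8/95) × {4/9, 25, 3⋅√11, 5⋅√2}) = (ℝ × [-8/3, 5/8]) ∪ ([-5/8, -8/95] × {4/9, 25, 3⋅√11, 5⋅√2})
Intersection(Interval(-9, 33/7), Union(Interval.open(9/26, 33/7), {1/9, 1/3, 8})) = Union({1/9, 1/3}, Interval.open(9/26, 33/7))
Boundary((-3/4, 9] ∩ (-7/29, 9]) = {-7/29, 9}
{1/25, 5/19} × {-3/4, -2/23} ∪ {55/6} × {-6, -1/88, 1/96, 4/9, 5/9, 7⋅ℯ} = ({1/25, 5/19} × {-3/4, -2/23}) ∪ ({55/6} × {-6, -1/88, 1/96, 4/9, 5/9, 7⋅ℯ})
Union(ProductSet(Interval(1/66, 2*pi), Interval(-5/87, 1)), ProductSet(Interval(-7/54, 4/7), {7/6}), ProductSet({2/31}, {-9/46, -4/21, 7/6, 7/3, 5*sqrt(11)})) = Union(ProductSet({2/31}, {-9/46, -4/21, 7/6, 7/3, 5*sqrt(11)}), ProductSet(Interval(-7/54, 4/7), {7/6}), ProductSet(Interval(1/66, 2*pi), Interval(-5/87, 1)))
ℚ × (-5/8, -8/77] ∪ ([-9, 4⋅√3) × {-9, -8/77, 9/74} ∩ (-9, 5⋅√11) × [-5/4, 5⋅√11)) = (ℚ × (-5/8, -8/77]) ∪ ((-9, 4⋅√3) × {-8/77, 9/74})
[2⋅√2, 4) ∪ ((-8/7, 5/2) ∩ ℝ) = (-8/7, 5/2) ∪ [2⋅√2, 4)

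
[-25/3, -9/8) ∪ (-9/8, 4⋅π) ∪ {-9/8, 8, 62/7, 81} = [-25/3, 4⋅π) ∪ {81}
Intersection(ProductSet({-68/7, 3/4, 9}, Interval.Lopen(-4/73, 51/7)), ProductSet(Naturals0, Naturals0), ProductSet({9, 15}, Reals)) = ProductSet({9}, Range(0, 8, 1))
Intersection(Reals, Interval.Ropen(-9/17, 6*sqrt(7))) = Interval.Ropen(-9/17, 6*sqrt(7))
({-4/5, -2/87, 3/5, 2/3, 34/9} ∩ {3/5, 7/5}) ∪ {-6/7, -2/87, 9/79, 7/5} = {-6/7, -2/87, 9/79, 3/5, 7/5}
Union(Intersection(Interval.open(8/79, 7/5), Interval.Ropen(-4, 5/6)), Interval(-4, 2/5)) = Interval.Ropen(-4, 5/6)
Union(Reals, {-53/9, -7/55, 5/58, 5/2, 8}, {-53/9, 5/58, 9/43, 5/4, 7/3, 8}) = Reals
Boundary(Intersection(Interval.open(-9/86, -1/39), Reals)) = {-9/86, -1/39}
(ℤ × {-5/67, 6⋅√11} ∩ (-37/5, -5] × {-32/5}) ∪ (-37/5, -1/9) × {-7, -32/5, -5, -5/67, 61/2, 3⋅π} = (-37/5, -1/9) × {-7, -32/5, -5, -5/67, 61/2, 3⋅π}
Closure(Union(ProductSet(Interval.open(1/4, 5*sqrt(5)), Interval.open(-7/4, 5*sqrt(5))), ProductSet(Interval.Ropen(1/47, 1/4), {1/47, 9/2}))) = Union(ProductSet({1/4, 5*sqrt(5)}, Interval(-7/4, 5*sqrt(5))), ProductSet(Interval(1/47, 1/4), {1/47, 9/2}), ProductSet(Interval(1/4, 5*sqrt(5)), {-7/4, 5*sqrt(5)}), ProductSet(Interval.open(1/4, 5*sqrt(5)), Interval.open(-7/4, 5*sqrt(5))))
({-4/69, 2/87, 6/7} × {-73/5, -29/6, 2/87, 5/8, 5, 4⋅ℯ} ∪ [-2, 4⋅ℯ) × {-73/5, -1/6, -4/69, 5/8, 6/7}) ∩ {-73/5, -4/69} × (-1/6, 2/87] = {-4/69} × {-4/69, 2/87}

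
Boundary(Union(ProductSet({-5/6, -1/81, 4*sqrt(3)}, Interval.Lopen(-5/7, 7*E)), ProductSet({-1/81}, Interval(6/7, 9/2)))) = ProductSet({-5/6, -1/81, 4*sqrt(3)}, Interval(-5/7, 7*E))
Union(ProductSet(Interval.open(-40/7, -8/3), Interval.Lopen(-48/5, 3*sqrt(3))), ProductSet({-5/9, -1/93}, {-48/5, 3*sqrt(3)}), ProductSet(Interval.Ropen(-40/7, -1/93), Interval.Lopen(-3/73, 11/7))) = Union(ProductSet({-5/9, -1/93}, {-48/5, 3*sqrt(3)}), ProductSet(Interval.open(-40/7, -8/3), Interval.Lopen(-48/5, 3*sqrt(3))), ProductSet(Interval.Ropen(-40/7, -1/93), Interval.Lopen(-3/73, 11/7)))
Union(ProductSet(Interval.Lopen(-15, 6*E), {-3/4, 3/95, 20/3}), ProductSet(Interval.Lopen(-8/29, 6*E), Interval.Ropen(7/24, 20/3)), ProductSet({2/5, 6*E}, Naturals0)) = Union(ProductSet({2/5, 6*E}, Naturals0), ProductSet(Interval.Lopen(-15, 6*E), {-3/4, 3/95, 20/3}), ProductSet(Interval.Lopen(-8/29, 6*E), Interval.Ropen(7/24, 20/3)))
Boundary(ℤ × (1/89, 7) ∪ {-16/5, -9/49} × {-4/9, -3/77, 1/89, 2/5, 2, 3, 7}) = (ℤ × [1/89, 7]) ∪ ({-16/5, -9/49} × {-4/9, -3/77, 1/89, 2/5, 2, 3, 7})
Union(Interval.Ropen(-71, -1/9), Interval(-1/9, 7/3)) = Interval(-71, 7/3)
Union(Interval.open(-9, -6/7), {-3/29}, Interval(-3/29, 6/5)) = Union(Interval.open(-9, -6/7), Interval(-3/29, 6/5))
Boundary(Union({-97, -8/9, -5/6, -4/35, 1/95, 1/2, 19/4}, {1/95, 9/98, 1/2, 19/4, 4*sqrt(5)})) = {-97, -8/9, -5/6, -4/35, 1/95, 9/98, 1/2, 19/4, 4*sqrt(5)}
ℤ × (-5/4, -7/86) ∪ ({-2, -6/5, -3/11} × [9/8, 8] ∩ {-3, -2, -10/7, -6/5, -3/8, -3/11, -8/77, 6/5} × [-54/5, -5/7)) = ℤ × (-5/4, -7/86)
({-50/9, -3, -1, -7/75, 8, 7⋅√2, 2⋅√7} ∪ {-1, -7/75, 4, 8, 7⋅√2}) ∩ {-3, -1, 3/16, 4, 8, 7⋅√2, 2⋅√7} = {-3, -1, 4, 8, 7⋅√2, 2⋅√7}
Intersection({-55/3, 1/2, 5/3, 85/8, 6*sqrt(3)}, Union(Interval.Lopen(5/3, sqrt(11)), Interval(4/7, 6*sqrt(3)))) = {5/3, 6*sqrt(3)}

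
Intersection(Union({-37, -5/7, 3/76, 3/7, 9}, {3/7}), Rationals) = {-37, -5/7, 3/76, 3/7, 9}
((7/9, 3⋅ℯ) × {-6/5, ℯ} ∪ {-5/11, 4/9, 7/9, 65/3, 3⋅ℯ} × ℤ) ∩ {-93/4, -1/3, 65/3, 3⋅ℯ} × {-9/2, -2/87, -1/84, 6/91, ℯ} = ∅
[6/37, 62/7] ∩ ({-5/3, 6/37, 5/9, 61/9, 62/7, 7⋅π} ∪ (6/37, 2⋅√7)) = [6/37, 2⋅√7) ∪ {61/9, 62/7}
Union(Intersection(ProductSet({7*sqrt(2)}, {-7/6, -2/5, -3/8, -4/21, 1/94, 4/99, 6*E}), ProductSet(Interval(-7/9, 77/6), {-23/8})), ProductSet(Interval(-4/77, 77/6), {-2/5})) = ProductSet(Interval(-4/77, 77/6), {-2/5})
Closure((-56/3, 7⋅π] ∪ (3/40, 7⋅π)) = [-56/3, 7⋅π]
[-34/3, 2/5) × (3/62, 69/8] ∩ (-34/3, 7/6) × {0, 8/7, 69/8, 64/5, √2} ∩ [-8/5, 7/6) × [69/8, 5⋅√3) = [-8/5, 2/5) × {69/8}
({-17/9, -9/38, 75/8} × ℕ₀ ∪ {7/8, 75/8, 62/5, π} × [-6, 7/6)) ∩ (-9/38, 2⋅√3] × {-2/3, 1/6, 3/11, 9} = {7/8, π} × {-2/3, 1/6, 3/11}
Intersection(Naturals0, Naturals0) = Naturals0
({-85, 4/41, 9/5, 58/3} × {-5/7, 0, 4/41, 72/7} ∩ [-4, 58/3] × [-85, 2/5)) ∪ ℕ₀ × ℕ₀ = (ℕ₀ × ℕ₀) ∪ ({4/41, 9/5, 58/3} × {-5/7, 0, 4/41})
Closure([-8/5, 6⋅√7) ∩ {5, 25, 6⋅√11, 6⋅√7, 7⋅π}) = {5}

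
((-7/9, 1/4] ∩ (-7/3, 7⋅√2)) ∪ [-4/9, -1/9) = (-7/9, 1/4]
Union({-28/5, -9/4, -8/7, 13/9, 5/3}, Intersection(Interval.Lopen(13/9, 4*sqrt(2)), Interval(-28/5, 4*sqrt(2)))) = Union({-28/5, -9/4, -8/7}, Interval(13/9, 4*sqrt(2)))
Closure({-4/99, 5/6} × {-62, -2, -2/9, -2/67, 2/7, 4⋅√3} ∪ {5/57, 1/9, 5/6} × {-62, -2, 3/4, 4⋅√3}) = ({5/57, 1/9, 5/6} × {-62, -2, 3/4, 4⋅√3}) ∪ ({-4/99, 5/6} × {-62, -2, -2/9, -2/67, 2/7, 4⋅√3})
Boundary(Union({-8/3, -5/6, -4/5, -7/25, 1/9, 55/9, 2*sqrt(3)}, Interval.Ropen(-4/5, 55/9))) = {-8/3, -5/6, -4/5, 55/9}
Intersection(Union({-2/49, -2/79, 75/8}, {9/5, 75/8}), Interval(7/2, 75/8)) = {75/8}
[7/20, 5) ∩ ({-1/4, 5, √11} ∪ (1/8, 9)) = [7/20, 5)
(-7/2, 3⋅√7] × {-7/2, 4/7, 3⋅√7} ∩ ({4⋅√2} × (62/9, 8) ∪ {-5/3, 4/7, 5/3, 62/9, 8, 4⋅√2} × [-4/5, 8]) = {-5/3, 4/7, 5/3, 62/9, 4⋅√2} × {4/7, 3⋅√7}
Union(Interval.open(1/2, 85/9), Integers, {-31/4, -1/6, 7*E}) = Union({-31/4, -1/6, 7*E}, Integers, Interval.open(1/2, 85/9))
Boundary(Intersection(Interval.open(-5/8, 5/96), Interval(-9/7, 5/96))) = {-5/8, 5/96}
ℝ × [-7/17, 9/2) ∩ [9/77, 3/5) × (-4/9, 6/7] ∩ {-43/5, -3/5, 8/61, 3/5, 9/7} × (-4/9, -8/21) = {8/61} × [-7/17, -8/21)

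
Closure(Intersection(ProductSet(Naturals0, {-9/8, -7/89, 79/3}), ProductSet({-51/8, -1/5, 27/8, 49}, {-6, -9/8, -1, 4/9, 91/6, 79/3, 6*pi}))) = ProductSet({49}, {-9/8, 79/3})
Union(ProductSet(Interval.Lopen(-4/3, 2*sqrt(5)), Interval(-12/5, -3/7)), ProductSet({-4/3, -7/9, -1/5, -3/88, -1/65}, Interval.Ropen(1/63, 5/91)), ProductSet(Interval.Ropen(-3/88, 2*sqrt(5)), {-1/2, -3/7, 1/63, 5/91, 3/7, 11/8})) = Union(ProductSet({-4/3, -7/9, -1/5, -3/88, -1/65}, Interval.Ropen(1/63, 5/91)), ProductSet(Interval.Lopen(-4/3, 2*sqrt(5)), Interval(-12/5, -3/7)), ProductSet(Interval.Ropen(-3/88, 2*sqrt(5)), {-1/2, -3/7, 1/63, 5/91, 3/7, 11/8}))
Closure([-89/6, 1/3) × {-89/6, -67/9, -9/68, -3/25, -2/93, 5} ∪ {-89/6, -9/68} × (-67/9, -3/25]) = ({-89/6, -9/68} × [-67/9, -3/25]) ∪ ([-89/6, 1/3] × {-89/6, -67/9, -9/68, -3/25, -2/93, 5})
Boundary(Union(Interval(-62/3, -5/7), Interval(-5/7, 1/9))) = {-62/3, 1/9}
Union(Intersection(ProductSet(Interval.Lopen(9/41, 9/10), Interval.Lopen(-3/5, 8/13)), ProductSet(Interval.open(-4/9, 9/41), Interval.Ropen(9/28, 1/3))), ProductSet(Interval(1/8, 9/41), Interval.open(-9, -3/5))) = ProductSet(Interval(1/8, 9/41), Interval.open(-9, -3/5))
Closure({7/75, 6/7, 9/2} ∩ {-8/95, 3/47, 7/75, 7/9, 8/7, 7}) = {7/75}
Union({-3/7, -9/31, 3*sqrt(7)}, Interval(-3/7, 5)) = Union({3*sqrt(7)}, Interval(-3/7, 5))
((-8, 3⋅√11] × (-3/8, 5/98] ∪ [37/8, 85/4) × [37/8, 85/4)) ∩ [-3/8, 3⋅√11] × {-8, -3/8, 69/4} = [37/8, 3⋅√11] × {69/4}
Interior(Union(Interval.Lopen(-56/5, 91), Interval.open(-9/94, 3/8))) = Interval.open(-56/5, 91)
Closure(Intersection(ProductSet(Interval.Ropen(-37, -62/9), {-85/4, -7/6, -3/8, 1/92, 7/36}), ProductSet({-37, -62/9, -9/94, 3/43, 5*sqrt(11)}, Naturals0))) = EmptySet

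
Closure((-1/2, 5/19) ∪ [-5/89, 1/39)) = [-1/2, 5/19]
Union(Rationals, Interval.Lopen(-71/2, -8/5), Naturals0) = Union(Interval(-71/2, -8/5), Rationals)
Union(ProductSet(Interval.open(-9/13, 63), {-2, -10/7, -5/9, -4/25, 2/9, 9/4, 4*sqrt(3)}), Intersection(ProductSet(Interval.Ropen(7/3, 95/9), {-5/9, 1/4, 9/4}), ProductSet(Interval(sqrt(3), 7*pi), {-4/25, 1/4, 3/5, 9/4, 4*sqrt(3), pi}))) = Union(ProductSet(Interval.open(-9/13, 63), {-2, -10/7, -5/9, -4/25, 2/9, 9/4, 4*sqrt(3)}), ProductSet(Interval.Ropen(7/3, 95/9), {1/4, 9/4}))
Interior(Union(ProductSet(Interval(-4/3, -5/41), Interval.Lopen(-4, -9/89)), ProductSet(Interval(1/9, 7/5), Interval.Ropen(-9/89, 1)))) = Union(ProductSet(Interval.open(-4/3, -5/41), Interval.open(-4, -9/89)), ProductSet(Interval.open(1/9, 7/5), Interval.open(-9/89, 1)))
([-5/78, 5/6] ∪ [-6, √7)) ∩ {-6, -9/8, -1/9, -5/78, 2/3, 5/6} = {-6, -9/8, -1/9, -5/78, 2/3, 5/6}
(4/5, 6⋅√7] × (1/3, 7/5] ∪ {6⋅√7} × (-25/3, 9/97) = ({6⋅√7} × (-25/3, 9/97)) ∪ ((4/5, 6⋅√7] × (1/3, 7/5])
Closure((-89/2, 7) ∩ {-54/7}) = {-54/7}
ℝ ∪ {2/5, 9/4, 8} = ℝ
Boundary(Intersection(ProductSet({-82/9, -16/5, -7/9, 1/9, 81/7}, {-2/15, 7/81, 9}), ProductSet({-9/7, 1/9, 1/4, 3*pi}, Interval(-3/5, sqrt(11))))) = ProductSet({1/9}, {-2/15, 7/81})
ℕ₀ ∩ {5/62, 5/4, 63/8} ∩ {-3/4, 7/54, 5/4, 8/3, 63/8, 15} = ∅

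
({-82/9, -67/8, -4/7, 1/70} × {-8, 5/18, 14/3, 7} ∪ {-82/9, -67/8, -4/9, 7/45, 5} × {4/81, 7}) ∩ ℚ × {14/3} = {-82/9, -67/8, -4/7, 1/70} × {14/3}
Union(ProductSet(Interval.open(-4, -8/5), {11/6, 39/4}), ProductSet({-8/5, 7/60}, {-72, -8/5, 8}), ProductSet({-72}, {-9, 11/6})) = Union(ProductSet({-72}, {-9, 11/6}), ProductSet({-8/5, 7/60}, {-72, -8/5, 8}), ProductSet(Interval.open(-4, -8/5), {11/6, 39/4}))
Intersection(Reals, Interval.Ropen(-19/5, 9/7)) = Interval.Ropen(-19/5, 9/7)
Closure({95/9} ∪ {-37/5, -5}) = {-37/5, -5, 95/9}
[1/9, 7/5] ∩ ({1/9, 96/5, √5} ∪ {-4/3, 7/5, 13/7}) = {1/9, 7/5}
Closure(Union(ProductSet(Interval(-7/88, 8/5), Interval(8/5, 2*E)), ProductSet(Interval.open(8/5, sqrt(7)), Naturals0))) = Union(ProductSet(Interval(-7/88, 8/5), Interval(8/5, 2*E)), ProductSet(Interval(8/5, sqrt(7)), Union(Complement(Naturals0, Interval.open(8/5, 2*E)), Naturals0)), ProductSet(Interval.open(8/5, sqrt(7)), Naturals0))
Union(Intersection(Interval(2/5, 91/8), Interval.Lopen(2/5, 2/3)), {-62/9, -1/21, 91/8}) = Union({-62/9, -1/21, 91/8}, Interval.Lopen(2/5, 2/3))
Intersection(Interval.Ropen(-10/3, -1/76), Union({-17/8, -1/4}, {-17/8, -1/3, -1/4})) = {-17/8, -1/3, -1/4}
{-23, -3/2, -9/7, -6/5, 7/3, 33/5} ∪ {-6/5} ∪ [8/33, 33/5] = {-23, -3/2, -9/7, -6/5} ∪ [8/33, 33/5]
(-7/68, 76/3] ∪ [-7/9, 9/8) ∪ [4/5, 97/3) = [-7/9, 97/3)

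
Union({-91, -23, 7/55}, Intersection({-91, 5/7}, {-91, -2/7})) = {-91, -23, 7/55}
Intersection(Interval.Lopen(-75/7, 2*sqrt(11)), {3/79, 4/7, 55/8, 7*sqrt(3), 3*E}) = {3/79, 4/7}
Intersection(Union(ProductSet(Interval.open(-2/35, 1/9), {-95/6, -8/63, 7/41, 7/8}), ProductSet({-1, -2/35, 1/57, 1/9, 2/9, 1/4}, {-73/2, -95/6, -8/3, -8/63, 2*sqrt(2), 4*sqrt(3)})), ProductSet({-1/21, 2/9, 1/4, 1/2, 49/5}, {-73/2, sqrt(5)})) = ProductSet({2/9, 1/4}, {-73/2})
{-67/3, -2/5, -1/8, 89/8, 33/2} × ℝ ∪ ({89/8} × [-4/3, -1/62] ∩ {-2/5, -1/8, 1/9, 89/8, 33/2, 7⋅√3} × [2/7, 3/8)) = {-67/3, -2/5, -1/8, 89/8, 33/2} × ℝ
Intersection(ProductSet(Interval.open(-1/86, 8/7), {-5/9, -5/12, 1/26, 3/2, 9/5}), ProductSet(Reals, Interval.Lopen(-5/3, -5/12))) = ProductSet(Interval.open(-1/86, 8/7), {-5/9, -5/12})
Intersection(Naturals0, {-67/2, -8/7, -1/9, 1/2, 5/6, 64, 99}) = {64, 99}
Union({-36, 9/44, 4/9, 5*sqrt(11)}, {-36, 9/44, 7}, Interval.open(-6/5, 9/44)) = Union({-36, 4/9, 7, 5*sqrt(11)}, Interval.Lopen(-6/5, 9/44))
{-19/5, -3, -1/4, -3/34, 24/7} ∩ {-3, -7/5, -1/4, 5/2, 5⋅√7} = {-3, -1/4}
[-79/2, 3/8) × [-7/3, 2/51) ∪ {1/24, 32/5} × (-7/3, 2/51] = ({1/24, 32/5} × (-7/3, 2/51]) ∪ ([-79/2, 3/8) × [-7/3, 2/51))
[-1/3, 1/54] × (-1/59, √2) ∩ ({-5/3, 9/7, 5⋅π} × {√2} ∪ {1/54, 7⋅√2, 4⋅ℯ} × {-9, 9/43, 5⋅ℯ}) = {1/54} × {9/43}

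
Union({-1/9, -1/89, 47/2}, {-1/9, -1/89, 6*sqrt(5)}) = {-1/9, -1/89, 47/2, 6*sqrt(5)}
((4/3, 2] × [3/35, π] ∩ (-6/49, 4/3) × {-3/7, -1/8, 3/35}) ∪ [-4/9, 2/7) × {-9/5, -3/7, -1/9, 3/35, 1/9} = [-4/9, 2/7) × {-9/5, -3/7, -1/9, 3/35, 1/9}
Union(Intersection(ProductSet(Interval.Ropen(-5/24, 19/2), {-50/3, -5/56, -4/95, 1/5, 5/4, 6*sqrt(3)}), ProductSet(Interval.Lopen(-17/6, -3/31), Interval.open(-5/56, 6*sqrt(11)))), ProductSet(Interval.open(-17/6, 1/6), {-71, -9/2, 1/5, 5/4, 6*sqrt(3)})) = Union(ProductSet(Interval.open(-17/6, 1/6), {-71, -9/2, 1/5, 5/4, 6*sqrt(3)}), ProductSet(Interval(-5/24, -3/31), {-4/95, 1/5, 5/4, 6*sqrt(3)}))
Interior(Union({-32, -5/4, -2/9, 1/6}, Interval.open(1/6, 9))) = Interval.open(1/6, 9)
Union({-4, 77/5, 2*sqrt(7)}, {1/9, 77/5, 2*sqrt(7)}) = {-4, 1/9, 77/5, 2*sqrt(7)}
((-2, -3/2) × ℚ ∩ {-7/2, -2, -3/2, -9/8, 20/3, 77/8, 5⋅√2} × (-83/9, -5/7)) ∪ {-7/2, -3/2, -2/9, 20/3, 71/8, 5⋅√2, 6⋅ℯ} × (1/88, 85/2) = {-7/2, -3/2, -2/9, 20/3, 71/8, 5⋅√2, 6⋅ℯ} × (1/88, 85/2)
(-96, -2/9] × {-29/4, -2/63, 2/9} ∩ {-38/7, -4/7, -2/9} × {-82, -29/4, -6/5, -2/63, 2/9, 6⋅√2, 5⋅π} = {-38/7, -4/7, -2/9} × {-29/4, -2/63, 2/9}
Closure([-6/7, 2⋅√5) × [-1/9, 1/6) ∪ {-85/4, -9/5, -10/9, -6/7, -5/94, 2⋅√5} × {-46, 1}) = ({-6/7, 2⋅√5} × [-1/9, 1/6]) ∪ ([-6/7, 2⋅√5] × {-1/9, 1/6}) ∪ ({-85/4, -9/5, -10/9, -6/7, -5/94, 2⋅√5} × {-46, 1}) ∪ ([-6/7, 2⋅√5) × [-1/9, 1/6))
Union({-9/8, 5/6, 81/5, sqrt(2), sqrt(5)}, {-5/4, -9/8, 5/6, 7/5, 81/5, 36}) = {-5/4, -9/8, 5/6, 7/5, 81/5, 36, sqrt(2), sqrt(5)}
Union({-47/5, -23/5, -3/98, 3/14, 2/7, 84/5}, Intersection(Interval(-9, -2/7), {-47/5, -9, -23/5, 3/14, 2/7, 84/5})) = {-47/5, -9, -23/5, -3/98, 3/14, 2/7, 84/5}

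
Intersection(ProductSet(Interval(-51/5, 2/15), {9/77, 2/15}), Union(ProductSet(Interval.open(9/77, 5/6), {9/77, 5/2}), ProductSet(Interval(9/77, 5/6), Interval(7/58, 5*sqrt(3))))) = Union(ProductSet(Interval(9/77, 2/15), {2/15}), ProductSet(Interval.Lopen(9/77, 2/15), {9/77}))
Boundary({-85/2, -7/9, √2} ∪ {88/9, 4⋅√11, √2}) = {-85/2, -7/9, 88/9, 4⋅√11, √2}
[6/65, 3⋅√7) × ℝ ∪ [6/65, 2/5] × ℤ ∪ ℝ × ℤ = (ℝ × ℤ) ∪ ([6/65, 3⋅√7) × ℝ)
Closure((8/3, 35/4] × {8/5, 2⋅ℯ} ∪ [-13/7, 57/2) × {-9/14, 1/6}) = ([-13/7, 57/2] × {-9/14, 1/6}) ∪ ([8/3, 35/4] × {8/5, 2⋅ℯ})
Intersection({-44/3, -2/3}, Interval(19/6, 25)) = EmptySet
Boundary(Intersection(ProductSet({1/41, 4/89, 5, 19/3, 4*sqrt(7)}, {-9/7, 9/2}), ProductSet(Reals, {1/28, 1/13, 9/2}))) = ProductSet({1/41, 4/89, 5, 19/3, 4*sqrt(7)}, {9/2})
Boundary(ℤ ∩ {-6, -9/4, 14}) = {-6, 14}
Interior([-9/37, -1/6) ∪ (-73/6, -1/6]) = (-73/6, -1/6)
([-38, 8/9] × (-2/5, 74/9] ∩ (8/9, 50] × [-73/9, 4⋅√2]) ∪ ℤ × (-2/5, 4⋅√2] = ℤ × (-2/5, 4⋅√2]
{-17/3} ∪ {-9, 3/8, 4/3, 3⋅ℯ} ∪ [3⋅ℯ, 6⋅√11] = {-9, -17/3, 3/8, 4/3} ∪ [3⋅ℯ, 6⋅√11]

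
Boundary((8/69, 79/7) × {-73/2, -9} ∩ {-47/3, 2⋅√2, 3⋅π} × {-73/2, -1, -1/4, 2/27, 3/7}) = {2⋅√2, 3⋅π} × {-73/2}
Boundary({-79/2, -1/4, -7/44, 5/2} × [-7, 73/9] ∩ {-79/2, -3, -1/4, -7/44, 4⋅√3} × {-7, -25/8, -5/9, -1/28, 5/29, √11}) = {-79/2, -1/4, -7/44} × {-7, -25/8, -5/9, -1/28, 5/29, √11}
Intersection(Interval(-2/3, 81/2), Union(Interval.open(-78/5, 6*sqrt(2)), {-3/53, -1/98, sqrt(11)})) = Interval.Ropen(-2/3, 6*sqrt(2))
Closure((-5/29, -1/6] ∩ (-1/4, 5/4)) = [-5/29, -1/6]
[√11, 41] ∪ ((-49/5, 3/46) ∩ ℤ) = {-9, -8, …, 0} ∪ [√11, 41]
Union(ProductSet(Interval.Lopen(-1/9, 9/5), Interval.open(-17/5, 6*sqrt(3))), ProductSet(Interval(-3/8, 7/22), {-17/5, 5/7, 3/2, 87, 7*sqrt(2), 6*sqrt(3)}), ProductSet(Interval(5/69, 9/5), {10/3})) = Union(ProductSet(Interval(-3/8, 7/22), {-17/5, 5/7, 3/2, 87, 7*sqrt(2), 6*sqrt(3)}), ProductSet(Interval.Lopen(-1/9, 9/5), Interval.open(-17/5, 6*sqrt(3))))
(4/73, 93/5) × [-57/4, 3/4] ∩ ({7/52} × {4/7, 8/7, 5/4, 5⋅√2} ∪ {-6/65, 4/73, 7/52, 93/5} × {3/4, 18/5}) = {7/52} × {4/7, 3/4}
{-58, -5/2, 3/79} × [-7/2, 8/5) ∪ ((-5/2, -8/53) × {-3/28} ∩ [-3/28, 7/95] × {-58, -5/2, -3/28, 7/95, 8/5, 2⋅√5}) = {-58, -5/2, 3/79} × [-7/2, 8/5)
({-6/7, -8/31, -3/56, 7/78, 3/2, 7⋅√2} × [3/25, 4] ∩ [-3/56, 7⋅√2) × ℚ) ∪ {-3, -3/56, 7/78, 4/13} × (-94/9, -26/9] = ({-3, -3/56, 7/78, 4/13} × (-94/9, -26/9]) ∪ ({-3/56, 7/78, 3/2} × (ℚ ∩ [3/25, 4]))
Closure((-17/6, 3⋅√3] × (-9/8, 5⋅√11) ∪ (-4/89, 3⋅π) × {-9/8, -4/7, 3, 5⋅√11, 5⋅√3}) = ([-17/6, 3⋅π] × {-9/8, 5⋅√11}) ∪ ({-17/6, 3⋅√3} × [-9/8, 5⋅√11]) ∪ ((-17/6, 3⋅√3] × (-9/8, 5⋅√11)) ∪ ((-4/89, 3⋅π] × {-9/8, -4/7, 3, 5⋅√11, 5⋅√3})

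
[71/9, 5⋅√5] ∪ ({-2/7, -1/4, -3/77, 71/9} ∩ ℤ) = [71/9, 5⋅√5]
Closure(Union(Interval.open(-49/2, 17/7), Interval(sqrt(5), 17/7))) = Interval(-49/2, 17/7)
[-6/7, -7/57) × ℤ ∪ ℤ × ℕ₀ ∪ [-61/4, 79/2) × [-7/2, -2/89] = (ℤ × ℕ₀) ∪ ([-6/7, -7/57) × ℤ) ∪ ([-61/4, 79/2) × [-7/2, -2/89])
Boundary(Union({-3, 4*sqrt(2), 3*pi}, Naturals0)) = Union({-3, 4*sqrt(2), 3*pi}, Naturals0)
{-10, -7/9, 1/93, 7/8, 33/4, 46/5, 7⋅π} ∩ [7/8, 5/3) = {7/8}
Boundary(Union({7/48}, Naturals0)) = Union({7/48}, Naturals0)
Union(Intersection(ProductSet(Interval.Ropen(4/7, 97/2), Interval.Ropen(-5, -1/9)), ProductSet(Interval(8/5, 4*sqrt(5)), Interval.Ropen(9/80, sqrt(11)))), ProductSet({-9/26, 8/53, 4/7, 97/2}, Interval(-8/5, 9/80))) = ProductSet({-9/26, 8/53, 4/7, 97/2}, Interval(-8/5, 9/80))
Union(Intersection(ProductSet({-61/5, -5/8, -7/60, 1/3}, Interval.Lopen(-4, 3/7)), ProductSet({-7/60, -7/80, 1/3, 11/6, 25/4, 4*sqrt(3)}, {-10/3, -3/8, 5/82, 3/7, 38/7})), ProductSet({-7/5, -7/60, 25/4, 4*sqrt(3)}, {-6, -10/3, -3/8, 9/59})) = Union(ProductSet({-7/60, 1/3}, {-10/3, -3/8, 5/82, 3/7}), ProductSet({-7/5, -7/60, 25/4, 4*sqrt(3)}, {-6, -10/3, -3/8, 9/59}))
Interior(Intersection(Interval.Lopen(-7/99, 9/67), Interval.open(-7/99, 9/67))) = Interval.open(-7/99, 9/67)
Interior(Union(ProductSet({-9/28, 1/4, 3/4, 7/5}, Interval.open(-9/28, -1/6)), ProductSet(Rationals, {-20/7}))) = EmptySet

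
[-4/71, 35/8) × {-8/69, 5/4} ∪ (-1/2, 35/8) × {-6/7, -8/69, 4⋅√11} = ([-4/71, 35/8) × {-8/69, 5/4}) ∪ ((-1/2, 35/8) × {-6/7, -8/69, 4⋅√11})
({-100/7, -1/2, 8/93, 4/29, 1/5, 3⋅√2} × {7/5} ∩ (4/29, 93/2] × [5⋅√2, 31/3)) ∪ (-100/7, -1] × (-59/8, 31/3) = (-100/7, -1] × (-59/8, 31/3)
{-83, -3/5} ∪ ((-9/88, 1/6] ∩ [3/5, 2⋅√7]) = {-83, -3/5}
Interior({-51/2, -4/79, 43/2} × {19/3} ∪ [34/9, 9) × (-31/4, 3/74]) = (34/9, 9) × (-31/4, 3/74)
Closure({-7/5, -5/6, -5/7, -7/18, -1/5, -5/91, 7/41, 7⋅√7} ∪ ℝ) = ℝ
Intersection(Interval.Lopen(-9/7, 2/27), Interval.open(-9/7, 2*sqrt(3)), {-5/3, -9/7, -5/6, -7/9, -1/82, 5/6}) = {-5/6, -7/9, -1/82}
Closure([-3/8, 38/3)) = [-3/8, 38/3]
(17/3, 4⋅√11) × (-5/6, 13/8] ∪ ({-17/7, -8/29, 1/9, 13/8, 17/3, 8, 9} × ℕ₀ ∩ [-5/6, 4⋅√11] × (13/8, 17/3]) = ({-8/29, 1/9, 13/8, 17/3, 8, 9} × {2, 3, 4, 5}) ∪ ((17/3, 4⋅√11) × (-5/6, 13/8])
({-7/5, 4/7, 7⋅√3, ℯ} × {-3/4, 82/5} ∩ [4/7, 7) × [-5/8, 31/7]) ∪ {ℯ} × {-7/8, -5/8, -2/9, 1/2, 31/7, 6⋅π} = {ℯ} × {-7/8, -5/8, -2/9, 1/2, 31/7, 6⋅π}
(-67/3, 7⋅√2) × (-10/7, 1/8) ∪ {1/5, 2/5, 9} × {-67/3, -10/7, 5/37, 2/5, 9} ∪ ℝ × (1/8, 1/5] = (ℝ × (1/8, 1/5]) ∪ ({1/5, 2/5, 9} × {-67/3, -10/7, 5/37, 2/5, 9}) ∪ ((-67/3, 7⋅√2) × (-10/7, 1/8))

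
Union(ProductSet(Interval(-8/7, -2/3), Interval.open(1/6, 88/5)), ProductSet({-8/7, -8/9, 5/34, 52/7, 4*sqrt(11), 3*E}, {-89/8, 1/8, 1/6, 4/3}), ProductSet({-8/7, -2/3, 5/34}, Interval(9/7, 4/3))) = Union(ProductSet({-8/7, -2/3, 5/34}, Interval(9/7, 4/3)), ProductSet({-8/7, -8/9, 5/34, 52/7, 4*sqrt(11), 3*E}, {-89/8, 1/8, 1/6, 4/3}), ProductSet(Interval(-8/7, -2/3), Interval.open(1/6, 88/5)))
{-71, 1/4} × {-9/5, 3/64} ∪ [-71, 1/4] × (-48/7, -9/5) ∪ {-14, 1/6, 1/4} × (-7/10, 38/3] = ({-71, 1/4} × {-9/5, 3/64}) ∪ ({-14, 1/6, 1/4} × (-7/10, 38/3]) ∪ ([-71, 1/4] × (-48/7, -9/5))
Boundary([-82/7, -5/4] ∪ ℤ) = {-82/7, -5/4} ∪ (ℤ \ (-82/7, -5/4))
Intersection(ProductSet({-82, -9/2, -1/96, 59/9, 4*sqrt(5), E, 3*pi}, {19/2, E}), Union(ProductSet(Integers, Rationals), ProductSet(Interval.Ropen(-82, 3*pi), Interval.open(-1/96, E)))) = ProductSet({-82}, {19/2})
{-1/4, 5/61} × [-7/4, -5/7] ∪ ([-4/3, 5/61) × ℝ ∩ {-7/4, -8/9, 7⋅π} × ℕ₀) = ({-8/9} × ℕ₀) ∪ ({-1/4, 5/61} × [-7/4, -5/7])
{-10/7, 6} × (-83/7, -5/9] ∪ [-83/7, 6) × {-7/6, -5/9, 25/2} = ({-10/7, 6} × (-83/7, -5/9]) ∪ ([-83/7, 6) × {-7/6, -5/9, 25/2})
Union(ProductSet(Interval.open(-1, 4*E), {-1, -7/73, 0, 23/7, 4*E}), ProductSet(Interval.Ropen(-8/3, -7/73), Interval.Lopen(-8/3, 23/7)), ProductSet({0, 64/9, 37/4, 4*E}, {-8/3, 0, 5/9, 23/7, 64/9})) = Union(ProductSet({0, 64/9, 37/4, 4*E}, {-8/3, 0, 5/9, 23/7, 64/9}), ProductSet(Interval.Ropen(-8/3, -7/73), Interval.Lopen(-8/3, 23/7)), ProductSet(Interval.open(-1, 4*E), {-1, -7/73, 0, 23/7, 4*E}))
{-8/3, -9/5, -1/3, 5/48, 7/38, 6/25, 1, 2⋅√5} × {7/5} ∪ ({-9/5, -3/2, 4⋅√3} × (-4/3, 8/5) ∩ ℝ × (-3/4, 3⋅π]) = ({-9/5, -3/2, 4⋅√3} × (-3/4, 8/5)) ∪ ({-8/3, -9/5, -1/3, 5/48, 7/38, 6/25, 1, 2⋅√5} × {7/5})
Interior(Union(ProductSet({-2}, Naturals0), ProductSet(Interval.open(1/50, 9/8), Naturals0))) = EmptySet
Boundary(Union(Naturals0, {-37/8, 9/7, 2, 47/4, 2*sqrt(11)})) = Union({-37/8, 9/7, 47/4, 2*sqrt(11)}, Naturals0)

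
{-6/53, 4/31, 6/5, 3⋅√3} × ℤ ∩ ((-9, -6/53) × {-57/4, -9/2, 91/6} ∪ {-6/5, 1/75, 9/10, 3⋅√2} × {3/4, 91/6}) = ∅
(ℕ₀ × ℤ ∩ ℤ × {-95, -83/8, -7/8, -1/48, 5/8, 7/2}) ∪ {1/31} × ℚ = ({1/31} × ℚ) ∪ (ℕ₀ × {-95})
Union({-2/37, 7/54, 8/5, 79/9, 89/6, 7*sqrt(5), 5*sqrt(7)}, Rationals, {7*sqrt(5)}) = Union({7*sqrt(5), 5*sqrt(7)}, Rationals)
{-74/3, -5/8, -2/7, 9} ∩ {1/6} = ∅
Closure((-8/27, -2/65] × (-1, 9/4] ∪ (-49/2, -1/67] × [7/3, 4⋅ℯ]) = ({-8/27, -2/65} × [-1, 9/4]) ∪ ([-8/27, -2/65] × {-1, 9/4}) ∪ ((-8/27, -2/65] × (-1, 9/4]) ∪ ([-49/2, -1/67] × [7/3, 4⋅ℯ])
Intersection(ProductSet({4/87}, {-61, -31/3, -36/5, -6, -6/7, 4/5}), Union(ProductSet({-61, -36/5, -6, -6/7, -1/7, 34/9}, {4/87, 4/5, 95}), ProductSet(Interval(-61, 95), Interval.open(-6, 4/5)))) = ProductSet({4/87}, {-6/7})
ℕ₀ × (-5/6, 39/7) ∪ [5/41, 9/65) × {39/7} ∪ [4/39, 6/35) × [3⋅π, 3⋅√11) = (ℕ₀ × (-5/6, 39/7)) ∪ ([5/41, 9/65) × {39/7}) ∪ ([4/39, 6/35) × [3⋅π, 3⋅√11))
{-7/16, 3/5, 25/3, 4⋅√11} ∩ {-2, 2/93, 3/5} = {3/5}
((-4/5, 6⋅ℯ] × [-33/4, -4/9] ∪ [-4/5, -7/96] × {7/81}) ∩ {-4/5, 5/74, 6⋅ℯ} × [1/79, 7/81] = {-4/5} × {7/81}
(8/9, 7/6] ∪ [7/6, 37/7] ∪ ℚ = ℚ ∪ [8/9, 37/7]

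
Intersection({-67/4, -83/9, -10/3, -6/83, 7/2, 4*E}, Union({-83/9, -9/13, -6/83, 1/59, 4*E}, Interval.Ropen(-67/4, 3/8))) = {-67/4, -83/9, -10/3, -6/83, 4*E}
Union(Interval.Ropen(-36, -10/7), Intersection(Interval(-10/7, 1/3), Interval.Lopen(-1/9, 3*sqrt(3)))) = Union(Interval.Ropen(-36, -10/7), Interval.Lopen(-1/9, 1/3))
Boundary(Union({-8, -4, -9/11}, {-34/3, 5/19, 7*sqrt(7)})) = {-34/3, -8, -4, -9/11, 5/19, 7*sqrt(7)}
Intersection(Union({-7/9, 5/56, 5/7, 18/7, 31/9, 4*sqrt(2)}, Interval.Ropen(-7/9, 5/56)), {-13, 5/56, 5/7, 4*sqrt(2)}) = {5/56, 5/7, 4*sqrt(2)}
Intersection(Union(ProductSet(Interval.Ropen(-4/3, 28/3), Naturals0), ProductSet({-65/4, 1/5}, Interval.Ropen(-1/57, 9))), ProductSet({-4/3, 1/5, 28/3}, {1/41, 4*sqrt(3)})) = ProductSet({1/5}, {1/41, 4*sqrt(3)})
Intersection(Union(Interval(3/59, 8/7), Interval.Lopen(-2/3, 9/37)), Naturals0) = Range(0, 2, 1)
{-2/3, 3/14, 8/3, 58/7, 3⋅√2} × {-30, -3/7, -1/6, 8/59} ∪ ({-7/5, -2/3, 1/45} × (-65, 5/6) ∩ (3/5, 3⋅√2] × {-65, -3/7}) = {-2/3, 3/14, 8/3, 58/7, 3⋅√2} × {-30, -3/7, -1/6, 8/59}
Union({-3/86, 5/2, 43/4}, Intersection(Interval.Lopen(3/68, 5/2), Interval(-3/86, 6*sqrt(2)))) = Union({-3/86, 43/4}, Interval.Lopen(3/68, 5/2))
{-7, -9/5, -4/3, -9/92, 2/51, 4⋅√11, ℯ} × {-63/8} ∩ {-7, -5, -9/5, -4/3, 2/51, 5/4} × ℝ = {-7, -9/5, -4/3, 2/51} × {-63/8}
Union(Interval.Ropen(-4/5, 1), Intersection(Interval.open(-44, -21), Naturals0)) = Interval.Ropen(-4/5, 1)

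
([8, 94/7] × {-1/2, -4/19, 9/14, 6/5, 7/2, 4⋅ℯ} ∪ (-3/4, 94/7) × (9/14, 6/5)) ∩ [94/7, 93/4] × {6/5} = {94/7} × {6/5}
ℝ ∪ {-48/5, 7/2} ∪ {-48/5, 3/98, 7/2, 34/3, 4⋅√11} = ℝ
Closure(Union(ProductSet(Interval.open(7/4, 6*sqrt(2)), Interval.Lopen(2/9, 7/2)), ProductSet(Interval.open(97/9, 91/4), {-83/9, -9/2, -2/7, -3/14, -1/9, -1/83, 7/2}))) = Union(ProductSet({7/4, 6*sqrt(2)}, Interval(2/9, 7/2)), ProductSet(Interval(7/4, 6*sqrt(2)), {2/9, 7/2}), ProductSet(Interval.open(7/4, 6*sqrt(2)), Interval.Lopen(2/9, 7/2)), ProductSet(Interval(97/9, 91/4), {-83/9, -9/2, -2/7, -3/14, -1/9, -1/83, 7/2}))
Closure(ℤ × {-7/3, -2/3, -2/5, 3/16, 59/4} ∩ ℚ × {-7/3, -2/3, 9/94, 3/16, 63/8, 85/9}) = ℤ × {-7/3, -2/3, 3/16}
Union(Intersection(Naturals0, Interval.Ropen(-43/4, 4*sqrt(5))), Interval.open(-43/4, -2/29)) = Union(Interval.open(-43/4, -2/29), Range(0, 9, 1))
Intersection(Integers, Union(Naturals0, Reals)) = Integers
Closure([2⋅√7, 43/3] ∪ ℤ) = ℤ ∪ [2⋅√7, 43/3]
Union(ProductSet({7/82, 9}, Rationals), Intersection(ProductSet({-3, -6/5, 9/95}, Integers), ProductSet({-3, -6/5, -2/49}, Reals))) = Union(ProductSet({-3, -6/5}, Integers), ProductSet({7/82, 9}, Rationals))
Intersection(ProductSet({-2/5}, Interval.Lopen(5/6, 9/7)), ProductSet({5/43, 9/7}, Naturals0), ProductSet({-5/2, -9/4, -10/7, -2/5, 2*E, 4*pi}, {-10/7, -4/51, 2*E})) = EmptySet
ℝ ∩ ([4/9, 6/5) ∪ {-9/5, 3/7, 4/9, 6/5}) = {-9/5, 3/7} ∪ [4/9, 6/5]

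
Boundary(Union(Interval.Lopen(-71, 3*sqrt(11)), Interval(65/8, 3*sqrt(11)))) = {-71, 3*sqrt(11)}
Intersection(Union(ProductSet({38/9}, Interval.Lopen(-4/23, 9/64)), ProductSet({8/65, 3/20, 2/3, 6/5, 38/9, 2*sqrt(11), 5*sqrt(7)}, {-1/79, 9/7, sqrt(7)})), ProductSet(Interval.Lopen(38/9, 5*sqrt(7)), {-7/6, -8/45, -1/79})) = ProductSet({2*sqrt(11), 5*sqrt(7)}, {-1/79})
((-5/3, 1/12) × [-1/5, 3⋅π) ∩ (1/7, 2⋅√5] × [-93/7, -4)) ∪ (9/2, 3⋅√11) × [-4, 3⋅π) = (9/2, 3⋅√11) × [-4, 3⋅π)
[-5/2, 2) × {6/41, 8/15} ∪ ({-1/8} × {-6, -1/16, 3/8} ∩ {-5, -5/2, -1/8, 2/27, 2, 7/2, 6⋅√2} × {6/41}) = [-5/2, 2) × {6/41, 8/15}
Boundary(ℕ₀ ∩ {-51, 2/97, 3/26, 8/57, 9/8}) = ∅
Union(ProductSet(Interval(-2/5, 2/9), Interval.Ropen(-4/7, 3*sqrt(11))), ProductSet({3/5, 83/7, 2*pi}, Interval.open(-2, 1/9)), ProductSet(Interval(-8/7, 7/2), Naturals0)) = Union(ProductSet({3/5, 83/7, 2*pi}, Interval.open(-2, 1/9)), ProductSet(Interval(-8/7, 7/2), Naturals0), ProductSet(Interval(-2/5, 2/9), Interval.Ropen(-4/7, 3*sqrt(11))))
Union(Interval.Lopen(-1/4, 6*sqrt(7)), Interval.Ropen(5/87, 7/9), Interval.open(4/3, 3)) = Interval.Lopen(-1/4, 6*sqrt(7))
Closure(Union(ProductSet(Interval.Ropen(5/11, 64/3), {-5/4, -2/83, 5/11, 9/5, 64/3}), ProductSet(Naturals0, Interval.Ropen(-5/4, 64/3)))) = Union(ProductSet(Interval(5/11, 64/3), {-5/4, -2/83, 5/11, 9/5, 64/3}), ProductSet(Naturals0, Interval(-5/4, 64/3)))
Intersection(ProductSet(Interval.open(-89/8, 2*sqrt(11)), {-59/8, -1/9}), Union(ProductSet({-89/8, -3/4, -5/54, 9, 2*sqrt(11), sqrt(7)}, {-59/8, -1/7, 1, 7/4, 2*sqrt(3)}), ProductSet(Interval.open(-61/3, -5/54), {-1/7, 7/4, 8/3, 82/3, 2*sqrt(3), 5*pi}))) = ProductSet({-3/4, -5/54, sqrt(7)}, {-59/8})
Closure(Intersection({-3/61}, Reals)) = {-3/61}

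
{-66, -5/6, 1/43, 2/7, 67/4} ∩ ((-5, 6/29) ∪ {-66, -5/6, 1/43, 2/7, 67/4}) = {-66, -5/6, 1/43, 2/7, 67/4}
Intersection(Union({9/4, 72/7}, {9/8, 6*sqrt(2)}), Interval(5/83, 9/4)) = {9/8, 9/4}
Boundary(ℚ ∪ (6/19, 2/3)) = (-∞, 6/19] ∪ [2/3, ∞)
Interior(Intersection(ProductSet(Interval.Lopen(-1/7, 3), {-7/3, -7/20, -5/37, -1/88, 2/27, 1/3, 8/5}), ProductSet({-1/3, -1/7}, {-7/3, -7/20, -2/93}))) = EmptySet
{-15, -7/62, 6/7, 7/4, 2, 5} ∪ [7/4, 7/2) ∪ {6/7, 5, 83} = {-15, -7/62, 6/7, 5, 83} ∪ [7/4, 7/2)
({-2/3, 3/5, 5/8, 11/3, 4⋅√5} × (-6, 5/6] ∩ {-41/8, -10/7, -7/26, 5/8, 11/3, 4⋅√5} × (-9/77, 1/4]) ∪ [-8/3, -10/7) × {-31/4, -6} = ([-8/3, -10/7) × {-31/4, -6}) ∪ ({5/8, 11/3, 4⋅√5} × (-9/77, 1/4])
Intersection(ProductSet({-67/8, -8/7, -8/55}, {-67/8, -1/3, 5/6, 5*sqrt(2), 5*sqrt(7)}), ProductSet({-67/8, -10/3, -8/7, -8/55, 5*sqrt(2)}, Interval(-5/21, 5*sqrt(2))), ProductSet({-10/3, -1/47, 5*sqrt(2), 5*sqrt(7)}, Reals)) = EmptySet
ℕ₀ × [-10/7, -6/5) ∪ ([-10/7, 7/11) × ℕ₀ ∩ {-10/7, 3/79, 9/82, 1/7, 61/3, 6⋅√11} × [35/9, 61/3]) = (ℕ₀ × [-10/7, -6/5)) ∪ ({-10/7, 3/79, 9/82, 1/7} × {4, 5, …, 20})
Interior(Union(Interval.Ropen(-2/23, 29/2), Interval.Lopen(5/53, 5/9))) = Interval.open(-2/23, 29/2)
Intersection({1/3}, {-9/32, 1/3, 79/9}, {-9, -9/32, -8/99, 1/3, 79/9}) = {1/3}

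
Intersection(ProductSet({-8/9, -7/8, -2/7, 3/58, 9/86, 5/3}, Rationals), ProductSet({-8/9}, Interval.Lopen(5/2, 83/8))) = ProductSet({-8/9}, Intersection(Interval.Lopen(5/2, 83/8), Rationals))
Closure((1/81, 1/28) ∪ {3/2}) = [1/81, 1/28] ∪ {3/2}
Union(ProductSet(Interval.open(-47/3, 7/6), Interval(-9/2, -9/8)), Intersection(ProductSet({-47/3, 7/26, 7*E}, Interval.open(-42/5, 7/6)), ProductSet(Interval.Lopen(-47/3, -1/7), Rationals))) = ProductSet(Interval.open(-47/3, 7/6), Interval(-9/2, -9/8))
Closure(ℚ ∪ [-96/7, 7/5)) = ℚ ∪ (-∞, ∞)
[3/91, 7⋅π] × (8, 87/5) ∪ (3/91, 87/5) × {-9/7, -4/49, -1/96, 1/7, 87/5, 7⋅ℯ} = ([3/91, 7⋅π] × (8, 87/5)) ∪ ((3/91, 87/5) × {-9/7, -4/49, -1/96, 1/7, 87/5, 7⋅ℯ})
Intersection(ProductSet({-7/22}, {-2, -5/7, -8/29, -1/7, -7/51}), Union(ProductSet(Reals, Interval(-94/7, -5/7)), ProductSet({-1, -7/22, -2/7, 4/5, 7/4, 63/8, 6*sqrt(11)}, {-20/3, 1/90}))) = ProductSet({-7/22}, {-2, -5/7})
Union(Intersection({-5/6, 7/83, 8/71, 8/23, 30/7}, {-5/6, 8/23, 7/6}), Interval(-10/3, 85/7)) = Interval(-10/3, 85/7)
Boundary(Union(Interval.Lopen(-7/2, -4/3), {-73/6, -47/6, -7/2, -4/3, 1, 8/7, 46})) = {-73/6, -47/6, -7/2, -4/3, 1, 8/7, 46}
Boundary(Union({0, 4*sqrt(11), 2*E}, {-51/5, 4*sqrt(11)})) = {-51/5, 0, 4*sqrt(11), 2*E}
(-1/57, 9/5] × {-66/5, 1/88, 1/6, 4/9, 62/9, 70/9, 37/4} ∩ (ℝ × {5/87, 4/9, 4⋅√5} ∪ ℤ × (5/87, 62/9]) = ((-1/57, 9/5] × {4/9}) ∪ ({0, 1} × {1/6, 4/9, 62/9})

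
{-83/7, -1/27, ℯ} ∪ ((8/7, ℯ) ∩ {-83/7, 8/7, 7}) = {-83/7, -1/27, ℯ}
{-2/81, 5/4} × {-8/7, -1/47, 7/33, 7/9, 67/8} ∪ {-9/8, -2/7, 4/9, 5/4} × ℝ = ({-9/8, -2/7, 4/9, 5/4} × ℝ) ∪ ({-2/81, 5/4} × {-8/7, -1/47, 7/33, 7/9, 67/8})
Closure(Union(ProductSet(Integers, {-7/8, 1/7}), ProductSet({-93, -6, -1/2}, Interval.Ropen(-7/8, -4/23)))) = Union(ProductSet({-93, -6, -1/2}, Interval(-7/8, -4/23)), ProductSet(Integers, {-7/8, 1/7}))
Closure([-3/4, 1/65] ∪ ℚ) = ℚ ∪ (-∞, ∞)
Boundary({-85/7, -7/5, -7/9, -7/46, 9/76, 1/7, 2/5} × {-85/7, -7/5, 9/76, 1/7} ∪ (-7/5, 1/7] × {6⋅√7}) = ([-7/5, 1/7] × {6⋅√7}) ∪ ({-85/7, -7/5, -7/9, -7/46, 9/76, 1/7, 2/5} × {-85/7, -7/5, 9/76, 1/7})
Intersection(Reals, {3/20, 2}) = {3/20, 2}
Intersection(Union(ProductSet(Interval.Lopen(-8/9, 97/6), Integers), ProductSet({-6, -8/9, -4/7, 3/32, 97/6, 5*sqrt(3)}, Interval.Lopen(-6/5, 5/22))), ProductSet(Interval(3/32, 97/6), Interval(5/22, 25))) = Union(ProductSet({3/32, 97/6, 5*sqrt(3)}, {5/22}), ProductSet(Interval(3/32, 97/6), Range(1, 26, 1)))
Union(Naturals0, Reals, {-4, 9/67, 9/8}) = Reals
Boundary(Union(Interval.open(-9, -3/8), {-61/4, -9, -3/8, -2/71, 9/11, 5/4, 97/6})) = {-61/4, -9, -3/8, -2/71, 9/11, 5/4, 97/6}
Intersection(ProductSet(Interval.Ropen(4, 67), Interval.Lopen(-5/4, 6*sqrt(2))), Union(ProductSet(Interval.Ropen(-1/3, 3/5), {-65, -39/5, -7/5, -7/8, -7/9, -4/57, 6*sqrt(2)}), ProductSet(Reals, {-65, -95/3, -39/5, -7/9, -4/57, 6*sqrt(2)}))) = ProductSet(Interval.Ropen(4, 67), {-7/9, -4/57, 6*sqrt(2)})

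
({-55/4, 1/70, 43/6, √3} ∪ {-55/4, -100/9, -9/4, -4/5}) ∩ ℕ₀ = ∅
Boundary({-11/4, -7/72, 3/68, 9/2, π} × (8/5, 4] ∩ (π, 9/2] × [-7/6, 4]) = {9/2} × [8/5, 4]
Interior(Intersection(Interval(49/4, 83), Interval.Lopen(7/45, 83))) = Interval.open(49/4, 83)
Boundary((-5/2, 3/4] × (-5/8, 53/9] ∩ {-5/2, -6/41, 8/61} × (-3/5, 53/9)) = {-6/41, 8/61} × [-3/5, 53/9]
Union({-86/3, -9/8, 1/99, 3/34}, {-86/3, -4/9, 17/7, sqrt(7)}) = {-86/3, -9/8, -4/9, 1/99, 3/34, 17/7, sqrt(7)}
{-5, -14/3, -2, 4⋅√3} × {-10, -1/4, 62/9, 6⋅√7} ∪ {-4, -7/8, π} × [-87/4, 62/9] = ({-4, -7/8, π} × [-87/4, 62/9]) ∪ ({-5, -14/3, -2, 4⋅√3} × {-10, -1/4, 62/9, 6⋅√7})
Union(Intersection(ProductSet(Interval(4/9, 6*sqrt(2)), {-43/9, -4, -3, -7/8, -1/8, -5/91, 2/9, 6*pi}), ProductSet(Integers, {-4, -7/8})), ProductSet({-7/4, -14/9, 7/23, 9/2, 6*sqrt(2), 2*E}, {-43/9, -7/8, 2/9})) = Union(ProductSet({-7/4, -14/9, 7/23, 9/2, 6*sqrt(2), 2*E}, {-43/9, -7/8, 2/9}), ProductSet(Range(1, 9, 1), {-4, -7/8}))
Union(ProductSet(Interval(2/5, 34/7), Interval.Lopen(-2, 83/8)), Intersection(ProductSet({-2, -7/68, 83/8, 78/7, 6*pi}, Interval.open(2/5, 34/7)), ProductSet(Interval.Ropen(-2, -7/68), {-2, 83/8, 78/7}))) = ProductSet(Interval(2/5, 34/7), Interval.Lopen(-2, 83/8))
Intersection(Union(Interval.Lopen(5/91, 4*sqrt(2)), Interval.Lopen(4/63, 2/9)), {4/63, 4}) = {4/63, 4}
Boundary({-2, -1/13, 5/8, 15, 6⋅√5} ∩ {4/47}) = ∅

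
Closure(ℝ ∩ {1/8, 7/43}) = {1/8, 7/43}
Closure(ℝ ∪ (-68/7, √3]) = (-∞, ∞)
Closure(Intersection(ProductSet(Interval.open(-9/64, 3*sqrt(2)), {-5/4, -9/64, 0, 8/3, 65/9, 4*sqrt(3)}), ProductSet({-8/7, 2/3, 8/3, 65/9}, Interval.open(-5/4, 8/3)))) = ProductSet({2/3, 8/3}, {-9/64, 0})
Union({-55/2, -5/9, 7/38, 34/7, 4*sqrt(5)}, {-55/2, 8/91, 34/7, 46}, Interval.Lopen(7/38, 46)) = Union({-55/2, -5/9, 8/91}, Interval(7/38, 46))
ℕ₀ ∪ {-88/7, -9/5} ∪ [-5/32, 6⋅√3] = {-88/7, -9/5} ∪ [-5/32, 6⋅√3] ∪ ℕ₀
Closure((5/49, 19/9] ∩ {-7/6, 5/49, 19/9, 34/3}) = {19/9}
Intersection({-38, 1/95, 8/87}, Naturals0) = EmptySet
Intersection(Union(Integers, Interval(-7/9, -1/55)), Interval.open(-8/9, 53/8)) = Union(Interval(-7/9, -1/55), Range(0, 7, 1))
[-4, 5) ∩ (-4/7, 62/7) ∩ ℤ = {0, 1, …, 4}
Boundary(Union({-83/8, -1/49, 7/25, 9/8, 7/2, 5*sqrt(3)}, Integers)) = Union({-83/8, -1/49, 7/25, 9/8, 7/2, 5*sqrt(3)}, Integers)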